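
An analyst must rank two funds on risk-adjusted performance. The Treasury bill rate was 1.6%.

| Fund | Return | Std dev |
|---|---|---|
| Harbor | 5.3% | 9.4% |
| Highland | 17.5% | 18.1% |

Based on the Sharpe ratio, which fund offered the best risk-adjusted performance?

Highland

Harbor: Sharpe ratio = (5.3% − 1.6%) / 9.4% = 0.394
Highland: Sharpe ratio = (17.5% − 1.6%) / 18.1% = 0.878
Highest: Highland (0.878).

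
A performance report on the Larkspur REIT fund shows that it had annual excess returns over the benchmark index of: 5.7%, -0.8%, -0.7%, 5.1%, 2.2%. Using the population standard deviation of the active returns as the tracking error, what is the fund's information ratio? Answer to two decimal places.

μ = (5.7 − 0.8 − 0.7 + 5.1 + 2.2) / 5 = 2.3000%
Population σ = √[Σ(r − μ)² / 5] = √[38.0200 / 5] = √7.6040 = 2.7575%
IR = μ / tracking error = 2.3000 / 2.7575 = 0.8341

0.83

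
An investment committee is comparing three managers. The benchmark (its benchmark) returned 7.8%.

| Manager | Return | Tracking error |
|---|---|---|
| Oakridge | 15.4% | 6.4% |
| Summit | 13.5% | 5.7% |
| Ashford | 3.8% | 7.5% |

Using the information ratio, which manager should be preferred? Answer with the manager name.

Oakridge: IR = (15.4% − 7.8%) / 6.4% = 1.188
Summit: IR = (13.5% − 7.8%) / 5.7% = 1.000
Ashford: IR = (3.8% − 7.8%) / 7.5% = -0.533
Highest: Oakridge (1.188).

Oakridge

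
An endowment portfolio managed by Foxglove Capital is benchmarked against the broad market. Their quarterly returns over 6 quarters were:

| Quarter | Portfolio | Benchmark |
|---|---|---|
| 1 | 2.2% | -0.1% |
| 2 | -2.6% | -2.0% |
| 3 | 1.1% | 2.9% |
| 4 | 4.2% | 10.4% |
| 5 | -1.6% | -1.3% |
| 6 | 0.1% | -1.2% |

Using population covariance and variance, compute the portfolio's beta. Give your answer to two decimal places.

0.44

r̄p = 0.5667%,  r̄m = 1.4500%
Cov = Σ(rp − r̄p)(rm − r̄m) / 6 = 8.1467
Var(rm) = Σ(rm − r̄m)² / 6 = 18.5158
β = Cov / Var = 8.1467 / 18.5158 = 0.4400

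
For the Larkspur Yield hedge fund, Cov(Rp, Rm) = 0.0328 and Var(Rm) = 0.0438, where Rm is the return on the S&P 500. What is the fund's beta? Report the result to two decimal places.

β = Cov(Rp, Rm) / Var(Rm) = 0.0328 / 0.0438 = 0.7489

0.75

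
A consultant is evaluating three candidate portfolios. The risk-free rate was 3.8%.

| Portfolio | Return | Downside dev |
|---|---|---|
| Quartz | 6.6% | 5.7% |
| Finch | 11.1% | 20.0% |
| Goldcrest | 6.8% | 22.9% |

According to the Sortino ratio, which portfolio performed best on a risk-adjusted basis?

Quartz

Quartz: Sortino ratio = (6.6% − 3.8%) / 5.7% = 0.491
Finch: Sortino ratio = (11.1% − 3.8%) / 20.0% = 0.365
Goldcrest: Sortino ratio = (6.8% − 3.8%) / 22.9% = 0.131
Highest: Quartz (0.491).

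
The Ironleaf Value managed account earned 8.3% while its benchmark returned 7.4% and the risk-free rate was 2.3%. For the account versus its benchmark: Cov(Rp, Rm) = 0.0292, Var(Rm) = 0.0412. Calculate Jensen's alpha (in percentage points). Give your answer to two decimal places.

β = Cov / Var = 0.0292 / 0.0412 = 0.7087
E[R] = Rf + β(Rm − Rf) = 2.3% + 0.7087 × (7.4% − 2.3%) = 5.9144%
α = Rp − E[R] = 8.3% − 5.9144% = 2.3856

2.39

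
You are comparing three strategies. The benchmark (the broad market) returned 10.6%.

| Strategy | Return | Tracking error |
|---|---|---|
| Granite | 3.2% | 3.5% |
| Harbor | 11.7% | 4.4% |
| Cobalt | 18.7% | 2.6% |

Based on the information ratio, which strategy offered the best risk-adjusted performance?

Cobalt

Granite: IR = (3.2% − 10.6%) / 3.5% = -2.114
Harbor: IR = (11.7% − 10.6%) / 4.4% = 0.250
Cobalt: IR = (18.7% − 10.6%) / 2.6% = 3.115
Highest: Cobalt (3.115).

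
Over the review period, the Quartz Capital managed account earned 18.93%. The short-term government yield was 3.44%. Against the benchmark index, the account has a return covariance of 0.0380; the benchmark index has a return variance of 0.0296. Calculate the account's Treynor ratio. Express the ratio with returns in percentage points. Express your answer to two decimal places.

12.07

β = Cov / Var = 0.0380 / 0.0296 = 1.2838
Treynor = (Rp − Rf) / β = (18.93% − 3.44%) / 1.2838 = 15.49 / 1.2838 = 12.0657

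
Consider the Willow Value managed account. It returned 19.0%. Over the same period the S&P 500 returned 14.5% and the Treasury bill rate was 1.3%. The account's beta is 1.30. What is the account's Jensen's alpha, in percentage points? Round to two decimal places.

0.54

CAPM expected return = Rf + β(Rm − Rf) = 1.3% + 1.30 × (14.5% − 1.3%) = 1.3 + 1.30 × 13.20 = 18.4600%
Jensen's α = Rp − E[R] = 19.0% − 18.4600% = 0.5400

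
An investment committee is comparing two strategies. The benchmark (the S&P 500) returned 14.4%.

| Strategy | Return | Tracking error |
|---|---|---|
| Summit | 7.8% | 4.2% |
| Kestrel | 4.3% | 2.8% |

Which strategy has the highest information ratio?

Summit

Summit: IR = (7.8% − 14.4%) / 4.2% = -1.571
Kestrel: IR = (4.3% − 14.4%) / 2.8% = -3.607
Highest: Summit (-1.571).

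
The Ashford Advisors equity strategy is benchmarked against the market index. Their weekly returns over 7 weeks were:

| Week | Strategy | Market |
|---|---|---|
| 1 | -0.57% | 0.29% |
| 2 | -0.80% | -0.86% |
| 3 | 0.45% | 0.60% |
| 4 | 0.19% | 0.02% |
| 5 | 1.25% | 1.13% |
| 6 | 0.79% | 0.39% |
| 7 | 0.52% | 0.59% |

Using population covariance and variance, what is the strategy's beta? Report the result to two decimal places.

0.98

r̄p = 0.2614%,  r̄m = 0.3086%
Cov = Σ(rp − r̄p)(rm − r̄m) / 7 = 0.3227
Var(rm) = Σ(rm − r̄m)² / 7 = 0.3278
β = Cov / Var = 0.3227 / 0.3278 = 0.9844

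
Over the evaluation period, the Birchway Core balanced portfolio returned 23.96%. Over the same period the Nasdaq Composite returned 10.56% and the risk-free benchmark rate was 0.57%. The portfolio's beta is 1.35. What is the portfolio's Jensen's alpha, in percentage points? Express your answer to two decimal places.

9.90

CAPM expected return = Rf + β(Rm − Rf) = 0.57% + 1.35 × (10.56% − 0.57%) = 0.57 + 1.35 × 9.99 = 14.0565%
Jensen's α = Rp − E[R] = 23.96% − 14.0565% = 9.9035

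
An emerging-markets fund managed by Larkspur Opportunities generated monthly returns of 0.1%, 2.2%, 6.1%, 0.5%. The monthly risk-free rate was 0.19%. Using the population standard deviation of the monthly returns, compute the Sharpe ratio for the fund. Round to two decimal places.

Mean return r̄ = 8.90 / 4 = 2.2250%
Σ(r − r̄)² = (0.1 − 2.2250)² + (2.2 − 2.2250)² + (6.1 − 2.2250)² + … = 22.5075
population σ = √(22.5075 / 4) = √5.6269 = 2.3721%
Sharpe = (r̄ − rf) / σ = (2.2250 − 0.19) / 2.3721 = 2.0350 / 2.3721 = 0.8579

0.86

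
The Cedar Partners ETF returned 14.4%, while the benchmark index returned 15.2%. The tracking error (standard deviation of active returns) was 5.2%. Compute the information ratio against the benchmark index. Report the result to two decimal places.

IR = (Rp − Rb) / TE = (14.4% − 15.2%) / 5.2% = -0.80% / 5.2% = -0.1538

-0.15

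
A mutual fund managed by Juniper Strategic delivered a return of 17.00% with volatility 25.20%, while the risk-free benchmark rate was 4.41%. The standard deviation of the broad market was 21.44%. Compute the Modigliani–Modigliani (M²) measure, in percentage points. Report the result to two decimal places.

Sharpe = (Rp − Rf) / σp = (17.00% − 4.41%) / 25.20% = 0.4996
M² = Rf + Sharpe × σm = 4.41% + 0.4996 × 21.44% = 15.1214%

15.12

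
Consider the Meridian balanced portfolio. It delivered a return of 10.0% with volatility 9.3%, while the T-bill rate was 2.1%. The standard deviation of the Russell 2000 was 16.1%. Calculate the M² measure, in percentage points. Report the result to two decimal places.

15.78

Sharpe = (Rp − Rf) / σp = (10.0% − 2.1%) / 9.3% = 0.8495
M² = Rf + Sharpe × σm = 2.1% + 0.8495 × 16.1% = 15.7770%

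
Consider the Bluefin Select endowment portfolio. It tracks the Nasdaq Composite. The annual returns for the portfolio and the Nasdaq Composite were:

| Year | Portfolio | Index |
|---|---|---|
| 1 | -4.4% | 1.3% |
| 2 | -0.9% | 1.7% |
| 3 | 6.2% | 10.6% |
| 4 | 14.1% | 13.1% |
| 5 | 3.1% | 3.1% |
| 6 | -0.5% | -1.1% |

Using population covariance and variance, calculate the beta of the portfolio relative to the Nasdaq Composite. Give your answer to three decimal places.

r̄p = 2.9333%,  r̄m = 4.7833%
Cov = Σ(rp − r̄p)(rm − r̄m) / 6 = 28.1922
Var(rm) = Σ(rm − r̄m)² / 6 = 27.0147
β = Cov / Var = 28.1922 / 27.0147 = 1.0436

1.044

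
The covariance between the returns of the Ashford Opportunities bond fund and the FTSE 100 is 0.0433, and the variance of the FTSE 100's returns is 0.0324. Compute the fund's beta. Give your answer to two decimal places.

β = Cov(Rp, Rm) / Var(Rm) = 0.0433 / 0.0324 = 1.3364

1.34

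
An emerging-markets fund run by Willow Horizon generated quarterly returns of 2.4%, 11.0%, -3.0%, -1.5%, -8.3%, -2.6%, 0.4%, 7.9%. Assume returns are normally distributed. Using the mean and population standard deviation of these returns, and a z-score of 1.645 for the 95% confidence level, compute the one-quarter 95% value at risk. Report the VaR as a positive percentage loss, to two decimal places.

μ = (2.4 + 11 − 3 − 1.5 − 8.3 − 2.6 + 0.4 + 7.9) / 8 = 6.30 / 8 = 0.7875%
Σ(r − μ)² = (2.4 − 0.7875)² + (11 − 0.7875)² + … = 271.2688
σ = √[271.2688 / 8] = 5.8231%
VaR = −(μ − z·σ) = −(0.7875 − 1.645 × 5.8231) = −(-8.7915) = 8.7915%

8.79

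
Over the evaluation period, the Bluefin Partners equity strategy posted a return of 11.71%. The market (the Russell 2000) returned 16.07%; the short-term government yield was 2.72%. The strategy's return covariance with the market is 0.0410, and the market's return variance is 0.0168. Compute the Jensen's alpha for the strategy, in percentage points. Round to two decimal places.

β = Cov / Var = 0.0410 / 0.0168 = 2.4405
E[R] = Rf + β(Rm − Rf) = 2.72% + 2.4405 × (16.07% − 2.72%) = 35.3007%
α = Rp − E[R] = 11.71% − 35.3007% = -23.5907

-23.59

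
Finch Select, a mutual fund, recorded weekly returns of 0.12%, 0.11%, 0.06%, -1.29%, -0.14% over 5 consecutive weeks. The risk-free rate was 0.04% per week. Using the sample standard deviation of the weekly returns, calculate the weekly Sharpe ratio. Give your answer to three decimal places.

-0.445

r̄ = (0.12 + 0.11 + 0.06 − 1.29 − 0.14) / 5 = -1.140 / 5 = -0.2280%
Sample std dev = √[1.4539 / 4] = 0.6029%
Sharpe = (r̄ − rf) / σ = (-0.2280 − 0.04) / 0.6029 = -0.2680 / 0.6029 = -0.4445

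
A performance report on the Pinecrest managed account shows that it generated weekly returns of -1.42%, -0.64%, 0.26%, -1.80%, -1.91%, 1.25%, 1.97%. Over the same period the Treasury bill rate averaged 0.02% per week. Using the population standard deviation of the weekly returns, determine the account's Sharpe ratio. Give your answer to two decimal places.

Mean return r̄ = -2.290 / 7 = -0.3271%
Σ(r − r̄)² = 14.0759; population σ = √(14.0759/7) = 1.4180%
Sharpe = (r̄ − rf) / σ = (-0.3271 − 0.02) / 1.4180 = -0.3471 / 1.4180 = -0.2448

-0.24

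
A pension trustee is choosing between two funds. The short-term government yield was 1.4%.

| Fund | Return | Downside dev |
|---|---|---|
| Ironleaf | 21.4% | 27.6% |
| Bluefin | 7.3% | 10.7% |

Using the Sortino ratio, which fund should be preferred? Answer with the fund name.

Ironleaf

Ironleaf: Sortino ratio = (21.4% − 1.4%) / 27.6% = 0.725
Bluefin: Sortino ratio = (7.3% − 1.4%) / 10.7% = 0.551
Highest: Ironleaf (0.725).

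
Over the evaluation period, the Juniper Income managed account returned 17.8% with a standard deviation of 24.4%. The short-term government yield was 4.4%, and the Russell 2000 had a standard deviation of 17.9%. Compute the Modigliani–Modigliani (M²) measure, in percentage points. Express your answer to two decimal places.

14.23

Sharpe = (Rp − Rf) / σp = (17.8% − 4.4%) / 24.4% = 0.5492
M² = Rf + Sharpe × σm = 4.4% + 0.5492 × 17.9% = 14.2307%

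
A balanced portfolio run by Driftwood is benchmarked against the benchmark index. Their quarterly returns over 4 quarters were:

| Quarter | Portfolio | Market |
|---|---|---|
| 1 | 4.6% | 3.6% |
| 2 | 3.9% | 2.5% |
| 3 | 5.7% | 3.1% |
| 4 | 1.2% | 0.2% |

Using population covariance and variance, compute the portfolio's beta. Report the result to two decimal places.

1.19

r̄p = 3.8500%,  r̄m = 2.3500%
Cov = Σ(rp − r̄p)(rm − r̄m) / 4 = 2.0075
Var(rm) = Σ(rm − r̄m)² / 4 = 1.6925
β = Cov / Var = 2.0075 / 1.6925 = 1.1861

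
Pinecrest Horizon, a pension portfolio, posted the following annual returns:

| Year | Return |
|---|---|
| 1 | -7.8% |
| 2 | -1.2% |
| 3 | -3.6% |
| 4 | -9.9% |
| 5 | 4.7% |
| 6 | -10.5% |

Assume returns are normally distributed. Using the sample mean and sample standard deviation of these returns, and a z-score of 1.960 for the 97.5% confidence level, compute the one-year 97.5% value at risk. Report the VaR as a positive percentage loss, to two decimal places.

r̄ = (-7.8 − 1.2 − 3.6 − 9.9 + 4.7 − 10.5) / 6 = -28.30 / 6 = -4.7167%
Sample std dev = √[172.1083 / 5] = 5.8670%
VaR = −(r̄ − z·σ) = −(-4.7167 − 1.960 × 5.8670) = −(-16.2160) = 16.2160%

16.22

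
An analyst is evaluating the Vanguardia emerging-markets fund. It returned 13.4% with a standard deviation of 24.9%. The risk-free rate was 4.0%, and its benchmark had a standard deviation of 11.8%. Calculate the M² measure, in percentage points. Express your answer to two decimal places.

Sharpe = (Rp − Rf) / σp = (13.4% − 4.0%) / 24.9% = 0.3775
M² = Rf + Sharpe × σm = 4.0% + 0.3775 × 11.8% = 8.4545%

8.45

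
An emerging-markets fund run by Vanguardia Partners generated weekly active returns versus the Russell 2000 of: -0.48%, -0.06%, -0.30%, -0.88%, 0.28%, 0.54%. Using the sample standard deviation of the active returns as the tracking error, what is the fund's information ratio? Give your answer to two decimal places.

r̄ = (-0.48 − 0.06 − 0.3 − 0.88 + 0.28 + 0.54) / 6 = -0.900 / 6 = -0.1500%
Σ(r − r̄)² = (-0.48 − (-0.1500))² + (-0.06 − (-0.1500))² + (-0.3 − (-0.1500))² + … = 1.3334
σ = √[1.3334 / 5] = 0.5164%
IR = r̄ / tracking error = -0.1500 / 0.5164 = -0.2905

-0.29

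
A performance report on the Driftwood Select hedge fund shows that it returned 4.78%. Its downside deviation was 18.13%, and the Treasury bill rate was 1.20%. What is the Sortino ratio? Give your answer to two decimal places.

0.20

Sortino = (Rp − Rf) / σd = (4.78% − 1.20%) / 18.13% = 3.58% / 18.13% = 0.1975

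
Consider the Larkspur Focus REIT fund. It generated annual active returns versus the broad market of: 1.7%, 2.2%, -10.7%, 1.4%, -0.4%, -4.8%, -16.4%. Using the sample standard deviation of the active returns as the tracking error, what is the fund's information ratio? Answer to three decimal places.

μ = (1.7 + 2.2 − 10.7 + 1.4 − 0.4 − 4.8 − 16.4) / 7 = -27.00 / 7 = -3.8571%
Sample σ = √[Σ(r − μ)² / 6] = √[312.1971 / 6] = √52.0329 = 7.2134%
IR = μ / tracking error = -3.8571 / 7.2134 = -0.5347

-0.535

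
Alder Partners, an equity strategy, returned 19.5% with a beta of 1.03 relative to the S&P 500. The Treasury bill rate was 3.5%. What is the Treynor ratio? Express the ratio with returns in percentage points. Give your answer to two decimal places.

Treynor = (Rp − Rf) / β = (19.5% − 3.5%) / 1.03 = 16.00 / 1.03 = 15.5340

15.53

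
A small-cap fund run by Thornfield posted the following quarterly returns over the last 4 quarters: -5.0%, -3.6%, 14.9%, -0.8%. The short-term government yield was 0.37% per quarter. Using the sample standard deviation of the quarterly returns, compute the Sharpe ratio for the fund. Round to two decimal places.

r̄ = (-5 − 3.6 + 14.9 − 0.8) / 4 = 5.50 / 4 = 1.3750%
Σ(r − r̄)² = (-5 − 1.3750)² + (-3.6 − 1.3750)² + … = 253.0475
σ = √[253.0475 / 3] = 9.1842%
Sharpe = (r̄ − rf) / σ = (1.3750 − 0.37) / 9.1842 = 1.0050 / 9.1842 = 0.1094

0.11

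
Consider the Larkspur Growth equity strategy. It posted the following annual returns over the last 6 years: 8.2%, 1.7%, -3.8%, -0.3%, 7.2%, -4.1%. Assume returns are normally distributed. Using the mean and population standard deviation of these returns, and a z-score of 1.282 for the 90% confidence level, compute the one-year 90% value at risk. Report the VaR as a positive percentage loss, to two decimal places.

μ = (8.2 + 1.7 − 3.8 − 0.3 + 7.2 − 4.1) / 6 = 8.90 / 6 = 1.4833%
Σ(r − μ)² = 140.1083; population σ = √(140.1083/6) = 4.8323%
VaR = −(μ − z·σ) = −(1.4833 − 1.282 × 4.8323) = −(-4.7117) = 4.7117%

4.71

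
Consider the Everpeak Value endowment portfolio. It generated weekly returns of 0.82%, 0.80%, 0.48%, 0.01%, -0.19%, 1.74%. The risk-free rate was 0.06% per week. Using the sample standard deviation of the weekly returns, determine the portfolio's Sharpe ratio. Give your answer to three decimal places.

r̄ = (0.82 + 0.8 + 0.48 + 0.01 − 0.19 + 1.74) / 6 = 0.6100%
Sample std dev = √[2.3740 / 5] = 0.6891%
Sharpe = (r̄ − rf) / σ = (0.6100 − 0.06) / 0.6891 = 0.5500 / 0.6891 = 0.7981

0.798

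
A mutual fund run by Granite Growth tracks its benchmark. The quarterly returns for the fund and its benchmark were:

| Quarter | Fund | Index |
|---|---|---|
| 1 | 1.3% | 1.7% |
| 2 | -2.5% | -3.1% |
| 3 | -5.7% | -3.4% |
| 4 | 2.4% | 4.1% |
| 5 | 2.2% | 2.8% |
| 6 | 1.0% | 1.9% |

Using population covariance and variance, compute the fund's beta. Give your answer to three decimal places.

0.969

r̄p = -0.2167%,  r̄m = 0.6667%
Cov = Σ(rp − r̄p)(rm − r̄m) / 6 = 8.0178
Var(rm) = Σ(rm − r̄m)² / 6 = 8.2756
β = Cov / Var = 8.0178 / 8.2756 = 0.9688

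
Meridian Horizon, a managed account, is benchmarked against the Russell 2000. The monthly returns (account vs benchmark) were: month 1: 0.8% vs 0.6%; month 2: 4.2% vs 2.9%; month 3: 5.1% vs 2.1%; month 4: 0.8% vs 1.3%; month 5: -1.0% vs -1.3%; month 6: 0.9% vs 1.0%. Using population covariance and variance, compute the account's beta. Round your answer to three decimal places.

1.430

r̄p = 1.8000%,  r̄m = 1.1000%
Cov = Σ(rp − r̄p)(rm − r̄m) / 6 = 2.4550
Var(rm) = Σ(rm − r̄m)² / 6 = 1.7167
β = Cov / Var = 2.4550 / 1.7167 = 1.4301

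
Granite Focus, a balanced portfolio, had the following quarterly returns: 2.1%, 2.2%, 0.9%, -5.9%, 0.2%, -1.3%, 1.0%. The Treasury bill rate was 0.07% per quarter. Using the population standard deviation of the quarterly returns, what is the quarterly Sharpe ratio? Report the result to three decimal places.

-0.071

r̄ = (2.1 + 2.2 + 0.9 − 5.9 + 0.2 − 1.3 + 1) / 7 = -0.1143%
Population σ = √[Σ(r − r̄)² / 7] = √[47.5086 / 7] = √6.7869 = 2.6052%
Sharpe = (r̄ − rf) / σ = (-0.1143 − 0.07) / 2.6052 = -0.1843 / 2.6052 = -0.0707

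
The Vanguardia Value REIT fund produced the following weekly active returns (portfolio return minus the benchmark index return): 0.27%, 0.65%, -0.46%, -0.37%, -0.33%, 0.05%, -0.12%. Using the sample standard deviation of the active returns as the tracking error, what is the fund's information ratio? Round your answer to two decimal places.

r̄ = (0.27 + 0.65 − 0.46 − 0.37 − 0.33 + 0.05 − 0.12) / 7 = -0.0443%
Sample std dev = √[0.9560 / 6] = 0.3992%
IR = r̄ / tracking error = -0.0443 / 0.3992 = -0.1110

-0.11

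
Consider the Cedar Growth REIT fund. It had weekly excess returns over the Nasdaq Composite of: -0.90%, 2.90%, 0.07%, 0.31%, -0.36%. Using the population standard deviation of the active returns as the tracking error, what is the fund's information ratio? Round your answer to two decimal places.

0.31

μ = (-0.9 + 2.9 + 0.07 + 0.31 − 0.36) / 5 = 0.4040%
Population σ = √[Σ(r − μ)² / 5] = √[8.6345 / 5] = √1.7269 = 1.3141%
IR = μ / tracking error = 0.4040 / 1.3141 = 0.3074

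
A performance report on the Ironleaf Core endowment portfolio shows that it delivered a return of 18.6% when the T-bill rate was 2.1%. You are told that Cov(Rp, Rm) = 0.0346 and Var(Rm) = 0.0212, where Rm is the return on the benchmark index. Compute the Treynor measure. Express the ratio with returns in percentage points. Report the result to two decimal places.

10.11

β = Cov / Var = 0.0346 / 0.0212 = 1.6321
Treynor = (Rp − Rf) / β = (18.6% − 2.1%) / 1.6321 = 16.50 / 1.6321 = 10.1097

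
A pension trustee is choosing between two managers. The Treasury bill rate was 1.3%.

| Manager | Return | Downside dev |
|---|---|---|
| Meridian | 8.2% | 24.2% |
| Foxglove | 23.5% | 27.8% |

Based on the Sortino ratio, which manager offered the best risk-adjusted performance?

Foxglove

Meridian: Sortino ratio = (8.2% − 1.3%) / 24.2% = 0.285
Foxglove: Sortino ratio = (23.5% − 1.3%) / 27.8% = 0.799
Highest: Foxglove (0.799).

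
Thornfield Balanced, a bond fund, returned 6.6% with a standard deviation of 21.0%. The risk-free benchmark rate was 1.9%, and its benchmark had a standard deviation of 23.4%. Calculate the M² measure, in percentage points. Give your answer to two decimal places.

7.14

Sharpe = (Rp − Rf) / σp = (6.6% − 1.9%) / 21.0% = 0.2238
M² = Rf + Sharpe × σm = 1.9% + 0.2238 × 23.4% = 7.1369%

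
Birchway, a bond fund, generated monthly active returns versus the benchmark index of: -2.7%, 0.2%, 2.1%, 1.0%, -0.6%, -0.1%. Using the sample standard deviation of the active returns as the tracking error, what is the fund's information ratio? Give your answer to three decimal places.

-0.010

μ = (-2.7 + 0.2 + 2.1 + 1 − 0.6 − 0.1) / 6 = -0.10 / 6 = -0.0167%
Sample σ = √[Σ(r − μ)² / 5] = √[13.1083 / 5] = √2.6217 = 1.6192%
IR = μ / tracking error = -0.0167 / 1.6192 = -0.0103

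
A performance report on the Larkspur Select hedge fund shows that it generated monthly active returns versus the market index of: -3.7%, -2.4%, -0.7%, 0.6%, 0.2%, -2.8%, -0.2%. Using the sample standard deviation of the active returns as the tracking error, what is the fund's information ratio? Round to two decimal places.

-0.77

r̄ = (-3.7 − 2.4 − 0.7 + 0.6 + 0.2 − 2.8 − 0.2) / 7 = -9.00 / 7 = -1.2857%
Sample std dev = √[16.6486 / 6] = 1.6658%
IR = r̄ / tracking error = -1.2857 / 1.6658 = -0.7718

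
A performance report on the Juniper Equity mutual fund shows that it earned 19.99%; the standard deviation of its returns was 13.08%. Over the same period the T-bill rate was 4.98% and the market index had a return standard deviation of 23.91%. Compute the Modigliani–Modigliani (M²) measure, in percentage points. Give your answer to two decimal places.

Sharpe = (Rp − Rf) / σp = (19.99% − 4.98%) / 13.08% = 1.1476
M² = Rf + Sharpe × σm = 4.98% + 1.1476 × 23.91% = 32.4191%

32.42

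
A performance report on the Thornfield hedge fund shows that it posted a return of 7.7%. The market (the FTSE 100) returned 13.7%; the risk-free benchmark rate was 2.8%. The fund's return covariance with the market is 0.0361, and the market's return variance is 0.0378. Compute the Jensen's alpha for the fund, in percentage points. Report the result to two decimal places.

-5.51

β = Cov / Var = 0.0361 / 0.0378 = 0.9550
E[R] = Rf + β(Rm − Rf) = 2.8% + 0.9550 × (13.7% − 2.8%) = 13.2095%
α = Rp − E[R] = 7.7% − 13.2095% = -5.5095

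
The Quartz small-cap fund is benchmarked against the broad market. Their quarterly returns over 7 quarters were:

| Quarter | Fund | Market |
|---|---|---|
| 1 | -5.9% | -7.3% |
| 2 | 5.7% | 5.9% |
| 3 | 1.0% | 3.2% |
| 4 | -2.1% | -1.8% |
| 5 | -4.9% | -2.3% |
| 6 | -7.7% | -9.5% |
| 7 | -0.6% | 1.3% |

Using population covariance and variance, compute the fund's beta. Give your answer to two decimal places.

0.80

r̄p = -2.0714%,  r̄m = -1.5000%
Cov = Σ(rp − r̄p)(rm − r̄m) / 7 = 20.7957
Var(rm) = Σ(rm − r̄m)² / 7 = 26.1514
β = Cov / Var = 20.7957 / 26.1514 = 0.7952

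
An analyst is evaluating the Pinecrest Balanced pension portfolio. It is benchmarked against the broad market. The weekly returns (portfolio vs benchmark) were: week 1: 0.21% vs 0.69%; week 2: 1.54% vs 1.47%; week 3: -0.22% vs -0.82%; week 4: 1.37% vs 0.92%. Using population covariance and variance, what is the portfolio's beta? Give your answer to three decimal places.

r̄p = 0.7250%,  r̄m = 0.5650%
Cov = Σ(rp − r̄p)(rm − r̄m) / 4 = 0.5528
Var(rm) = Σ(rm − r̄m)² / 4 = 0.7197
β = Cov / Var = 0.5528 / 0.7197 = 0.7681

0.768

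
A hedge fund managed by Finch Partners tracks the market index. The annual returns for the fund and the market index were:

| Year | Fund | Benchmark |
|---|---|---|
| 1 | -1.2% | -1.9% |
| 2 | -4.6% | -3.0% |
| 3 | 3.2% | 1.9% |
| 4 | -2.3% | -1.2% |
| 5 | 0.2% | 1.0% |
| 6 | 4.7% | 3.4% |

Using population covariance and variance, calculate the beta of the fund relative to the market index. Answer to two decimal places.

r̄p = 0.0000%,  r̄m = 0.0333%
Cov = Σ(rp − r̄p)(rm − r̄m) / 6 = 6.8500
Var(rm) = Σ(rm − r̄m)² / 6 = 5.0356
β = Cov / Var = 6.8500 / 5.0356 = 1.3603

1.36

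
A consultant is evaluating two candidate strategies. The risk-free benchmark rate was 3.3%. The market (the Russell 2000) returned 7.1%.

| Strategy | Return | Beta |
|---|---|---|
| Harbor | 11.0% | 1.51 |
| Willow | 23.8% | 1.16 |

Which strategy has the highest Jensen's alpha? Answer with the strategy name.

Harbor: α = 11.0% − [3.3% + 1.51 × (7.1% − 3.3%)] = 1.962
Willow: α = 23.8% − [3.3% + 1.16 × (7.1% − 3.3%)] = 16.092
Highest: Willow (16.092).

Willow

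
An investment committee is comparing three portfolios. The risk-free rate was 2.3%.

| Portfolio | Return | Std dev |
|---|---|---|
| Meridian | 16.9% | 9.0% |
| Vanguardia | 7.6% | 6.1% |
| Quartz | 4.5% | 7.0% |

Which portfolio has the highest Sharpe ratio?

Meridian: Sharpe ratio = (16.9% − 2.3%) / 9.0% = 1.622
Vanguardia: Sharpe ratio = (7.6% − 2.3%) / 6.1% = 0.869
Quartz: Sharpe ratio = (4.5% − 2.3%) / 7.0% = 0.314
Highest: Meridian (1.622).

Meridian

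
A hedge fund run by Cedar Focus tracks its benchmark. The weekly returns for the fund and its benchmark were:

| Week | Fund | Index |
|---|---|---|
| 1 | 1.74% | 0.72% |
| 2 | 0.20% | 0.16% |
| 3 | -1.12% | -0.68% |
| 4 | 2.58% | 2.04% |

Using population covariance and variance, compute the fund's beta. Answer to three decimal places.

r̄p = 0.8500%,  r̄m = 0.5600%
Cov = Σ(rp − r̄p)(rm − r̄m) / 4 = 1.3514
Var(rm) = Σ(rm − r̄m)² / 4 = 0.9784
β = Cov / Var = 1.3514 / 0.9784 = 1.3812

1.381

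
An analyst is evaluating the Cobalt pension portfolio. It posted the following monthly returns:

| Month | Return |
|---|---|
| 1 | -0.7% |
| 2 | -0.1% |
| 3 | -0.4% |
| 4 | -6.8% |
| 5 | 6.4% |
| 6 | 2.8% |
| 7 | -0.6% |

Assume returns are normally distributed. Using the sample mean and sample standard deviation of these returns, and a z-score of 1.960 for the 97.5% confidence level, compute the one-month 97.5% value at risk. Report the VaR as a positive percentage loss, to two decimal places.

Mean return μ = 0.60 / 7 = 0.0857%
Sample σ = √[Σ(r − μ)² / 6] = √[96.0086 / 6] = √16.0014 = 4.0002%
VaR = −(μ − z·σ) = −(0.0857 − 1.960 × 4.0002) = −(-7.7547) = 7.7547%

7.75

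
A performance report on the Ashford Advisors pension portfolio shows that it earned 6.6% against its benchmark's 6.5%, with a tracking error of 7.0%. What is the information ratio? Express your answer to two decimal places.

0.01

IR = (Rp − Rb) / TE = (6.6% − 6.5%) / 7.0% = 0.10% / 7.0% = 0.0143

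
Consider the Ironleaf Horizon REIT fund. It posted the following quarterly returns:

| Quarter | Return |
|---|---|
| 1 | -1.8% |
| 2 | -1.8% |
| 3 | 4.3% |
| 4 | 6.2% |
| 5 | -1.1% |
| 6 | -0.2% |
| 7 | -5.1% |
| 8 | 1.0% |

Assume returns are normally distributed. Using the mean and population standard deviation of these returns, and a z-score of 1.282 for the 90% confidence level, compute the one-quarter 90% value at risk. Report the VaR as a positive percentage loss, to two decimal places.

r̄ = (-1.8 − 1.8 + 4.3 + 6.2 − 1.1 − 0.2 − 5.1 + 1) / 8 = 0.1875%
Σ(r − r̄)² = 91.3888; population σ = √(91.3888/8) = 3.3799%
VaR = −(r̄ − z·σ) = −(0.1875 − 1.282 × 3.3799) = −(-4.1455) = 4.1455%

4.15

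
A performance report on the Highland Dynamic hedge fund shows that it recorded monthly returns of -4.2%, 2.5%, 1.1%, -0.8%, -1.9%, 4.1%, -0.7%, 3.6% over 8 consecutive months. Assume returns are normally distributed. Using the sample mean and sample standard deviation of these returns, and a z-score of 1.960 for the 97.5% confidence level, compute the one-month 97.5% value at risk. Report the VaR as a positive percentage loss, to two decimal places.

5.17

r̄ = (-4.2 + 2.5 + 1.1 − 0.8 − 1.9 + 4.1 − 0.7 + 3.6) / 8 = 0.4625%
Sample std dev = √[57.8988 / 7] = 2.8760%
VaR = −(r̄ − z·σ) = −(0.4625 − 1.960 × 2.8760) = −(-5.1745) = 5.1745%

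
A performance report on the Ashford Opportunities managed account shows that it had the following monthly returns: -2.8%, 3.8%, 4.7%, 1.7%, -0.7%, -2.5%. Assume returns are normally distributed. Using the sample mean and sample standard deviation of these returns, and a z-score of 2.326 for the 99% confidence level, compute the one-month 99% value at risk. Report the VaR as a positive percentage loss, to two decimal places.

r̄ = (-2.8 + 3.8 + 4.7 + 1.7 − 0.7 − 2.5) / 6 = 4.20 / 6 = 0.7000%
Σ(r − r̄)² = 51.0600; sample σ = √(51.0600/5) = 3.1956%
VaR = −(r̄ − z·σ) = −(0.7000 − 2.326 × 3.1956) = −(-6.7330) = 6.7330%

6.73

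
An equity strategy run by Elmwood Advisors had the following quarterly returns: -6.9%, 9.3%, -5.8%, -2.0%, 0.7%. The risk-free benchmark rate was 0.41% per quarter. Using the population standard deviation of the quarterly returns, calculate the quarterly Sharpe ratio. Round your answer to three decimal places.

-0.233

r̄ = (-6.9 + 9.3 − 5.8 − 2 + 0.7) / 5 = -4.70 / 5 = -0.9400%
Σ(r − r̄)² = (-6.9 − (-0.9400))² + (9.3 − (-0.9400))² + (-5.8 − (-0.9400))² + … = 167.8120
population σ = √(167.8120 / 5) = √33.5624 = 5.7933%
Sharpe = (r̄ − rf) / σ = (-0.9400 − 0.41) / 5.7933 = -1.3500 / 5.7933 = -0.2330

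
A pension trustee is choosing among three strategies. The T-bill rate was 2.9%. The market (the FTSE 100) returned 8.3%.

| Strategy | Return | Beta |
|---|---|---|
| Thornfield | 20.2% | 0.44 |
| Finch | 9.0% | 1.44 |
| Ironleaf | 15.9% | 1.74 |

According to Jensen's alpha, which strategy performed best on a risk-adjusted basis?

Thornfield

Thornfield: α = 20.2% − [2.9% + 0.44 × (8.3% − 2.9%)] = 14.924
Finch: α = 9.0% − [2.9% + 1.44 × (8.3% − 2.9%)] = -1.676
Ironleaf: α = 15.9% − [2.9% + 1.74 × (8.3% − 2.9%)] = 3.604
Highest: Thornfield (14.924).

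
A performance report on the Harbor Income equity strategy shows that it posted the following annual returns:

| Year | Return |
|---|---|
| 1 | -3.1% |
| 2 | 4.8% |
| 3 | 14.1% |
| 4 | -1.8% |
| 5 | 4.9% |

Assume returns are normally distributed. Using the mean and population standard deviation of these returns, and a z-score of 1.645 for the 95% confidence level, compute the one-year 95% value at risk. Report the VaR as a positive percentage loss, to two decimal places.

r̄ = (-3.1 + 4.8 + 14.1 − 1.8 + 4.9) / 5 = 18.90 / 5 = 3.7800%
Population σ = √[Σ(r − r̄)² / 5] = √[187.2680 / 5] = √37.4536 = 6.1199%
VaR = −(r̄ − z·σ) = −(3.7800 − 1.645 × 6.1199) = −(-6.2872) = 6.2872%

6.29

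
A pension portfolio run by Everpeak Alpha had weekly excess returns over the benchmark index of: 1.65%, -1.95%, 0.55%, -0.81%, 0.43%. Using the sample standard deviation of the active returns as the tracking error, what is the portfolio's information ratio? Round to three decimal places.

μ = (1.65 − 1.95 + 0.55 − 0.81 + 0.43) / 5 = -0.130 / 5 = -0.0260%
Sample std dev = √[7.6651 / 4] = 1.3843%
IR = μ / tracking error = -0.0260 / 1.3843 = -0.0188

-0.019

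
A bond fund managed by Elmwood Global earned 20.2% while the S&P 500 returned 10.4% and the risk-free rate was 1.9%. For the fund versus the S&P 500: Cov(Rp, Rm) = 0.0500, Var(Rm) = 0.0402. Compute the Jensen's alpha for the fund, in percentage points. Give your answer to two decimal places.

β = Cov / Var = 0.0500 / 0.0402 = 1.2438
E[R] = Rf + β(Rm − Rf) = 1.9% + 1.2438 × (10.4% − 1.9%) = 12.4723%
α = Rp − E[R] = 20.2% − 12.4723% = 7.7277

7.73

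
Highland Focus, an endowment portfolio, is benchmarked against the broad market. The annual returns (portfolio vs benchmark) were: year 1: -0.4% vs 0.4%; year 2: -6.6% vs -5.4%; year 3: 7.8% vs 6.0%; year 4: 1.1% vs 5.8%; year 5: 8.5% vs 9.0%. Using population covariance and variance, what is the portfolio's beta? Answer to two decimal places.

r̄p = 2.0800%,  r̄m = 3.1600%
Cov = Σ(rp − r̄p)(rm − r̄m) / 5 = 26.4592
Var(rm) = Σ(rm − r̄m)² / 5 = 26.0064
β = Cov / Var = 26.4592 / 26.0064 = 1.0174

1.02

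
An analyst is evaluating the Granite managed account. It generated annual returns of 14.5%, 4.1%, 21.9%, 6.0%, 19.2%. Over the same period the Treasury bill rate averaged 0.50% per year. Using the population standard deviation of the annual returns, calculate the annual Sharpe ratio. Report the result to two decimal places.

r̄ = (14.5 + 4.1 + 21.9 + 6 + 19.2) / 5 = 13.1400%
Σ(r − r̄)² = (14.5 − 13.1400)² + (4.1 − 13.1400)² + … = 248.0120
population σ = √(248.0120 / 5) = √49.6024 = 7.0429%
Sharpe = (r̄ − rf) / σ = (13.1400 − 0.5) / 7.0429 = 12.6400 / 7.0429 = 1.7947

1.79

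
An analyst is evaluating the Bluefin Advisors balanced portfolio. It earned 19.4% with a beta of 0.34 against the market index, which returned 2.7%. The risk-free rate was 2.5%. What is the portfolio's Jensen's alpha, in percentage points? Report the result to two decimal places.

16.83

CAPM expected return = Rf + β(Rm − Rf) = 2.5% + 0.34 × (2.7% − 2.5%) = 2.5 + 0.34 × 0.20 = 2.5680%
Jensen's α = Rp − E[R] = 19.4% − 2.5680% = 16.8320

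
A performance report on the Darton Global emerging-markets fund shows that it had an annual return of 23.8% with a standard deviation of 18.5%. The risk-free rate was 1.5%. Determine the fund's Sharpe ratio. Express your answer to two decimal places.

Sharpe = (Rp − Rf) / σp = (23.8% − 1.5%) / 18.5% = 22.30% / 18.5% = 1.2054

1.21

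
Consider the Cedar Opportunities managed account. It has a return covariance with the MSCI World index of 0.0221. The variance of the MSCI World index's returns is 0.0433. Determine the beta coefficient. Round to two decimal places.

β = Cov(Rp, Rm) / Var(Rm) = 0.0221 / 0.0433 = 0.5104

0.51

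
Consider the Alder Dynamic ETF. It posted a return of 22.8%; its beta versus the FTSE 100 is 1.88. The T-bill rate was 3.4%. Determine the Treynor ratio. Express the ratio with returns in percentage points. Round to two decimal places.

Treynor = (Rp − Rf) / β = (22.8% − 3.4%) / 1.88 = 19.40 / 1.88 = 10.3191

10.32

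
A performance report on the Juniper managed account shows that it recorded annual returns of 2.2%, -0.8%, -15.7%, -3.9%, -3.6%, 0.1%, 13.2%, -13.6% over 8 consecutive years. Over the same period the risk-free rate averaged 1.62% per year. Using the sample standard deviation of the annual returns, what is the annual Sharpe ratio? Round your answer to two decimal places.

Mean return μ = -22.10 / 8 = -2.7625%
Σ(r − μ)² = (2.2 − (-2.7625))² + (-0.8 − (-2.7625))² + (-15.7 − (-2.7625))² + … = 578.2988
σ = √[578.2988 / 7] = 9.0892%
Sharpe = (μ − rf) / σ = (-2.7625 − 1.62) / 9.0892 = -4.3825 / 9.0892 = -0.4822

-0.48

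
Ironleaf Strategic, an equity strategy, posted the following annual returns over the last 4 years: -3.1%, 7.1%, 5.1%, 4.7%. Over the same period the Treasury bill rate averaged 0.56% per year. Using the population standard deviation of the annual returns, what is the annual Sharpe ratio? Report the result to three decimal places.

0.743

r̄ = (-3.1 + 7.1 + 5.1 + 4.7) / 4 = 3.4500%
Σ(r − r̄)² = (-3.1 − 3.4500)² + (7.1 − 3.4500)² + … = 60.5100
σ = √[60.5100 / 4] = 3.8894%
Sharpe = (r̄ − rf) / σ = (3.4500 − 0.56) / 3.8894 = 2.8900 / 3.8894 = 0.7430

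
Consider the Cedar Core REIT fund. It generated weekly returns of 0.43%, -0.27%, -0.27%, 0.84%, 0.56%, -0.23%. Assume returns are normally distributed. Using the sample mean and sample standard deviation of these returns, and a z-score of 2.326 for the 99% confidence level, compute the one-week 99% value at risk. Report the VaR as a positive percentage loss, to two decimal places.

Mean return r̄ = 1.060 / 6 = 0.1767%
Σ(r − r̄)² = 1.2155; sample σ = √(1.2155/5) = 0.4931%
VaR = −(r̄ − z·σ) = −(0.1767 − 2.326 × 0.4931) = −(-0.9703) = 0.9703%

0.97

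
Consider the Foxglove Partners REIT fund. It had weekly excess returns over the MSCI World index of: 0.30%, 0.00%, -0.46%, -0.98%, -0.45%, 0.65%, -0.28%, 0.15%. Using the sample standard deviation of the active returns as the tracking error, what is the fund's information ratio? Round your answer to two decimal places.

r̄ = (0.3 + 0 − 0.46 − 0.98 − 0.45 + 0.65 − 0.28 + 0.15) / 8 = -1.070 / 8 = -0.1338%
Sample σ = √[Σ(r − r̄)² / 7] = √[1.8448 / 7] = √0.2635 = 0.5133%
IR = r̄ / tracking error = -0.1338 / 0.5133 = -0.2607

-0.26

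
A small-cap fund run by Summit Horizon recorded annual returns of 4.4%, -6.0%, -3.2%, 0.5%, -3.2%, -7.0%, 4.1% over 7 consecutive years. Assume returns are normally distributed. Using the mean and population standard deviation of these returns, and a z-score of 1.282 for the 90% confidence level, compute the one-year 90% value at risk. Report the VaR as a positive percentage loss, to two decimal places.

6.93

r̄ = (4.4 − 6 − 3.2 + 0.5 − 3.2 − 7 + 4.1) / 7 = -10.40 / 7 = -1.4857%
Σ(r − r̄)² = (4.4 − (-1.4857))² + (-6 − (-1.4857))² + (-3.2 − (-1.4857))² + … = 126.4486
σ = √[126.4486 / 7] = 4.2502%
VaR = −(r̄ − z·σ) = −(-1.4857 − 1.282 × 4.2502) = −(-6.9345) = 6.9345%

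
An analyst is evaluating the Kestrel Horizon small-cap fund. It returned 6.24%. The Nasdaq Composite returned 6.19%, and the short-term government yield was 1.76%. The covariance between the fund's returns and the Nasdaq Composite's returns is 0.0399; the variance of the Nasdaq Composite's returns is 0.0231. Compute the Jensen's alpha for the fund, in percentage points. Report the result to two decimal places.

-3.17

β = Cov / Var = 0.0399 / 0.0231 = 1.7273
E[R] = Rf + β(Rm − Rf) = 1.76% + 1.7273 × (6.19% − 1.76%) = 9.4119%
α = Rp − E[R] = 6.24% − 9.4119% = -3.1719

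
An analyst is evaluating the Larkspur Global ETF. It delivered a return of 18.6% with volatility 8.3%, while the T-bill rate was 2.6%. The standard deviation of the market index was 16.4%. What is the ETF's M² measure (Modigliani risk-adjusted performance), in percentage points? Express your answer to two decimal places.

34.21

Sharpe = (Rp − Rf) / σp = (18.6% − 2.6%) / 8.3% = 1.9277
M² = Rf + Sharpe × σm = 2.6% + 1.9277 × 16.4% = 34.2143%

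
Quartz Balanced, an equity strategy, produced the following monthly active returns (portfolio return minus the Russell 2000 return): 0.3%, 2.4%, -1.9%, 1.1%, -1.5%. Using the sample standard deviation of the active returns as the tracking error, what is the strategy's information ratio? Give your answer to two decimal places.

Mean return r̄ = 0.40 / 5 = 0.0800%
Σ(r − r̄)² = 12.8880; sample σ = √(12.8880/4) = 1.7950%
IR = r̄ / tracking error = 0.0800 / 1.7950 = 0.0446

0.04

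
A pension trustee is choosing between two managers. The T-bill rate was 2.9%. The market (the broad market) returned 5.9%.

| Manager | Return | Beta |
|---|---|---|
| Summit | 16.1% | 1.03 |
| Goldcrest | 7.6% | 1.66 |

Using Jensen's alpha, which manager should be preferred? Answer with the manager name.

Summit: α = 16.1% − [2.9% + 1.03 × (5.9% − 2.9%)] = 10.110
Goldcrest: α = 7.6% − [2.9% + 1.66 × (5.9% − 2.9%)] = -0.280
Highest: Summit (10.110).

Summit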